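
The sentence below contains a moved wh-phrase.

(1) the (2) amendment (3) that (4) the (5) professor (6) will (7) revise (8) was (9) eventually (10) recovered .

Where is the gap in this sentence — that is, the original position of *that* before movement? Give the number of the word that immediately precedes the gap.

The filler 'that' is interpreted as the direct object of 'revise'. Fronting leaves a gap immediately after 'revise':
The amendment that the professor will revise ___ was eventually recovered.
'revise' is word 7.

7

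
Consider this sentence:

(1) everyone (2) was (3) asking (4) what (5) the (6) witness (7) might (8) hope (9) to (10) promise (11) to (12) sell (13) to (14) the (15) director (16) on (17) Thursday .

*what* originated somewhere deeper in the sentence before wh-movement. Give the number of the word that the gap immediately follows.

Before movement: The witness might hope to promise to sell what to the director on Thursday.
'what' functions as the direct object of 'sell'. It moves to the left edge, and the trace sits right after 'sell':
Everyone was asking what the witness might hope to promise to sell ___ to the director on Thursday.
'sell' is word 12.

12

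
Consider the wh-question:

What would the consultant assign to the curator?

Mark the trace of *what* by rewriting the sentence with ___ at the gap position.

What would the consultant assign ___ to the curator?

Underlying clause: The consultant would assign what to the curator.
'what' is the direct object of 'assign'. The gap is right after 'assign'.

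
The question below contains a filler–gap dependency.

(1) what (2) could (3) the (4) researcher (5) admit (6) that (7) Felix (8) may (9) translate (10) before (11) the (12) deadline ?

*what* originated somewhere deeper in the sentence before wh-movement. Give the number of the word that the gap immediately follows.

Pre-movement form: The researcher could admit that Felix may translate what before the deadline.
'what' is the direct object of 'translate'. Wh-movement fronts it, leaving a gap right after 'translate':
What could the researcher admit that Felix may translate ___ before the deadline?
'translate' is word 9.

9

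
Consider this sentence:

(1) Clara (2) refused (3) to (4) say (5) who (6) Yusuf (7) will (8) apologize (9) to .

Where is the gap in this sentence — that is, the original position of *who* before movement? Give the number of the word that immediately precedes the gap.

9

Before movement: Yusuf will apologize to who.
'who' is the object of the preposition 'to'. Fronting leaves a gap immediately after 'to':
Clara refused to say who Yusuf will apologize to ___.
'to' is word 9.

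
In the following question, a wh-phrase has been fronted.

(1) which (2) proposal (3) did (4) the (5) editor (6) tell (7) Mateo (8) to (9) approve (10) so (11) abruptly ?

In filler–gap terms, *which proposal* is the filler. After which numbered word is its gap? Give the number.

9

Pre-movement form: The editor did tell Mateo to approve which proposal so abruptly.
'which proposal' functions as the direct object of 'approve'. Fronting leaves a gap immediately after 'approve':
Which proposal did the editor tell Mateo to approve ___ so abruptly?
'approve' is word 9.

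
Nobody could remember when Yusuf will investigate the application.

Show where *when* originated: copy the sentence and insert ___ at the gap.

Underlying clause: Yusuf will investigate the application when.
'when' functions as the temporal adjunct. The gap is right after 'application'.

Nobody could remember when Yusuf will investigate the application ___.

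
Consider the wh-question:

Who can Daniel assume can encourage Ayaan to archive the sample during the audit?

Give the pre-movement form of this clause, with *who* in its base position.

The filler 'who' is interpreted as the subject of the clause embedded under 'assume'. It moves to the left edge, and the trace sits right after 'assume':
Who can Daniel assume ___ can encourage Ayaan to archive the sample during the audit?

Daniel can assume who can encourage Ayaan to archive the sample during the audit.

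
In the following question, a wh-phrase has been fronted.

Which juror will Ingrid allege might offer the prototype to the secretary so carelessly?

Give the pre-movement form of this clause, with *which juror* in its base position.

The filler 'which juror' is interpreted as the subject of the clause embedded under 'allege'. Wh-movement fronts it, leaving a gap right after 'allege':
Which juror will Ingrid allege ___ might offer the prototype to the secretary so carelessly?

Ingrid will allege which juror might offer the prototype to the secretary so carelessly.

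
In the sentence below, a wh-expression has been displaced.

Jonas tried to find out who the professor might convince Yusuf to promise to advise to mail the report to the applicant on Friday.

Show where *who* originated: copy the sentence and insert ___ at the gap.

Before movement: The professor might convince Yusuf to promise to advise who to mail the report to the applicant on Friday.
The filler 'who' is interpreted as the direct object of 'advise'. The gap is right after 'advise'.

Jonas tried to find out who the professor might convince Yusuf to promise to advise ___ to mail the report to the applicant on Friday.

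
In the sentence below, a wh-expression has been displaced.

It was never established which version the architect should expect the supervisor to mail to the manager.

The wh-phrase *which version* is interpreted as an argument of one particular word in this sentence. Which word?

Pre-movement form: The architect should expect the supervisor to mail which version to the manager.
'which version' is the direct object of 'mail'. Wh-movement fronts it, leaving a gap right after 'mail':
It was never established which version the architect should expect the supervisor to mail ___ to the manager.

mail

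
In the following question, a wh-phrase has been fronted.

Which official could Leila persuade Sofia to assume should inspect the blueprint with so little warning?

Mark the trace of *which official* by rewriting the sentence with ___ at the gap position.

Which official could Leila persuade Sofia to assume ___ should inspect the blueprint with so little warning?

Pre-movement form: Leila could persuade Sofia to assume which official should inspect the blueprint with so little warning.
'which official' functions as the subject of the clause embedded under 'assume'. The gap is right after 'assume'.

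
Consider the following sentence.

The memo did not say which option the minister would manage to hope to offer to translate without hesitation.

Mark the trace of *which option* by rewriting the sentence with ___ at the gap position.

The memo did not say which option the minister would manage to hope to offer to translate ___ without hesitation.

Pre-movement form: The minister would manage to hope to offer to translate which option without hesitation.
'which option' is the direct object of 'translate'. The gap is right after 'translate'.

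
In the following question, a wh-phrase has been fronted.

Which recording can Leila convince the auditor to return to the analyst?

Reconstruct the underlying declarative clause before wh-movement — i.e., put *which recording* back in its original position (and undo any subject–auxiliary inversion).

The filler 'which recording' is interpreted as the direct object of 'return'. Fronting leaves a gap immediately after 'return':
Which recording can Leila convince the auditor to return ___ to the analyst?

Leila can convince the auditor to return which recording to the analyst.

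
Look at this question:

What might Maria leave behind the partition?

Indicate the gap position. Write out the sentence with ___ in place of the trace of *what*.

Pre-movement form: Maria might leave what behind the partition.
The filler 'what' is interpreted as the direct object of 'leave'. The gap is right after 'leave'.

What might Maria leave ___ behind the partition?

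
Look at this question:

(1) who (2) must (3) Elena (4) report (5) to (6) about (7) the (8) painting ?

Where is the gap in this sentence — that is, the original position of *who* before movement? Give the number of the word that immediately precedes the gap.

5

Pre-movement form: Elena must report to who about the painting.
The filler 'who' is interpreted as the object of the preposition 'to'. It moves to the left edge, and the trace sits right after 'to':
Who must Elena report to ___ about the painting?
'to' is word 5.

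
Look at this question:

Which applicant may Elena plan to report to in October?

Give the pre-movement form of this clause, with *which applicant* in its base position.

Elena may plan to report to which applicant in October.

The filler 'which applicant' is interpreted as the object of the preposition 'to'. Wh-movement fronts it, leaving a gap right after 'to':
Which applicant may Elena plan to report to ___ in October?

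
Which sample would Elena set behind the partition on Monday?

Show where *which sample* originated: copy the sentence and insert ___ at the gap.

Before movement: Elena would set which sample behind the partition on Monday.
'which sample' is the direct object of 'set'. The gap is right after 'set'.

Which sample would Elena set ___ behind the partition on Monday?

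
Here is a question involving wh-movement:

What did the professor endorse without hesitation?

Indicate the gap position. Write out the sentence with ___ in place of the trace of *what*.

Underlying clause: The professor did endorse what without hesitation.
The filler 'what' is interpreted as the direct object of 'endorse'. The gap is right after 'endorse'.

What did the professor endorse ___ without hesitation?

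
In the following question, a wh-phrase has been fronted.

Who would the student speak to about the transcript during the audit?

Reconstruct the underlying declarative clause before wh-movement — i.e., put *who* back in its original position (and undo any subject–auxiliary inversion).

The student would speak to who about the transcript during the audit.

'who' functions as the object of the preposition 'to'. Fronting leaves a gap immediately after 'to':
Who would the student speak to ___ about the transcript during the audit?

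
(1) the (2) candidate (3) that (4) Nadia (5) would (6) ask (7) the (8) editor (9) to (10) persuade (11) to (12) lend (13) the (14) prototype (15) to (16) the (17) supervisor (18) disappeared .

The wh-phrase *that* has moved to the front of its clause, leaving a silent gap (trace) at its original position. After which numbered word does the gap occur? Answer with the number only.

The filler 'that' is interpreted as the direct object of 'persuade'. Wh-movement fronts it, leaving a gap right after 'persuade':
The candidate that Nadia would ask the editor to persuade ___ to lend the prototype to the supervisor disappeared.
'persuade' is word 10.

10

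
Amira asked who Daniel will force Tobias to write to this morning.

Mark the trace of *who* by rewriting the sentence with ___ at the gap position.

Amira asked who Daniel will force Tobias to write to ___ this morning.

Pre-movement form: Daniel will force Tobias to write to who this morning.
The filler 'who' is interpreted as the object of the preposition 'to'. The gap is right after 'to'.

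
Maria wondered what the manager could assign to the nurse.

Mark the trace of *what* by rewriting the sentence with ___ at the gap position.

Before movement: The manager could assign what to the nurse.
'what' is the direct object of 'assign'. The gap is right after 'assign'.

Maria wondered what the manager could assign ___ to the nurse.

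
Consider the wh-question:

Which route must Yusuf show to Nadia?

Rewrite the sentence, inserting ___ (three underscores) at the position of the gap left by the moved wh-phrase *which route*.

Pre-movement form: Yusuf must show which route to Nadia.
'which route' is the direct object of 'show'. The gap is right after 'show'.

Which route must Yusuf show ___ to Nadia?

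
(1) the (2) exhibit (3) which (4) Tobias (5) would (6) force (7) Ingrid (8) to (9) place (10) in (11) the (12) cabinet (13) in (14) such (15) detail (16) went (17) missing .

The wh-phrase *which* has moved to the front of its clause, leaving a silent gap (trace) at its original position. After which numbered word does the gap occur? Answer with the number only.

'which' is the direct object of 'place'. Fronting leaves a gap immediately after 'place':
The exhibit which Tobias would force Ingrid to place ___ in the cabinet in such detail went missing.
'place' is word 9.

9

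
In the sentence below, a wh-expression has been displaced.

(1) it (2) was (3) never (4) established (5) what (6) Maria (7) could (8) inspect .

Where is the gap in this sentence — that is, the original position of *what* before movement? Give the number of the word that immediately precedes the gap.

8

In situ: Maria could inspect what.
The filler 'what' is interpreted as the direct object of 'inspect'. Wh-movement fronts it, leaving a gap right after 'inspect':
It was never established what Maria could inspect ___.
'inspect' is word 8.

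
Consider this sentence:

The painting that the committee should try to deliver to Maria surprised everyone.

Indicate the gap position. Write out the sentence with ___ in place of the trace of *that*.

The painting that the committee should try to deliver ___ to Maria surprised everyone.

'that' functions as the direct object of 'deliver'. The gap is right after 'deliver'.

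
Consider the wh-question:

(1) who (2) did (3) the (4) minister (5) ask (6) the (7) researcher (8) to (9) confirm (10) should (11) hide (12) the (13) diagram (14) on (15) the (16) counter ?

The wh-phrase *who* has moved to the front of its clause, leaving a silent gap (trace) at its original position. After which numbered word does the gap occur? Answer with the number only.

In situ: The minister did ask the researcher to confirm who should hide the diagram on the counter.
'who' functions as the subject of the clause embedded under 'confirm'. It moves to the left edge, and the trace sits right after 'confirm':
Who did the minister ask the researcher to confirm ___ should hide the diagram on the counter?
'confirm' is word 9.

9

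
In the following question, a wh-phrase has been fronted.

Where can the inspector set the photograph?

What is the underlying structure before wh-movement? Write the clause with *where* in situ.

The inspector can set the photograph where.

The filler 'where' is interpreted as the locative complement of 'set'. Fronting leaves a gap immediately after 'photograph':
Where can the inspector set the photograph ___?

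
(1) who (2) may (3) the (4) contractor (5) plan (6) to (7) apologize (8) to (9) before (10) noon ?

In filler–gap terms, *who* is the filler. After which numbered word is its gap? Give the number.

8

Pre-movement form: The contractor may plan to apologize to who before noon.
'who' functions as the object of the preposition 'to'. It moves to the left edge, and the trace sits right after 'to':
Who may the contractor plan to apologize to ___ before noon?
'to' is word 8.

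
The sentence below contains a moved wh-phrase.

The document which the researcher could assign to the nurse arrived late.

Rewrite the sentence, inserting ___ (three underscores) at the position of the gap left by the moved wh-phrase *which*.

The document which the researcher could assign ___ to the nurse arrived late.

'which' functions as the direct object of 'assign'. The gap is right after 'assign'.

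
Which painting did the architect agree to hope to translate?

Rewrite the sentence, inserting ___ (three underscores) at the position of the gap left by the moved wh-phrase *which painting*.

Which painting did the architect agree to hope to translate ___?

In situ: The architect did agree to hope to translate which painting.
'which painting' functions as the direct object of 'translate'. The gap is right after 'translate'.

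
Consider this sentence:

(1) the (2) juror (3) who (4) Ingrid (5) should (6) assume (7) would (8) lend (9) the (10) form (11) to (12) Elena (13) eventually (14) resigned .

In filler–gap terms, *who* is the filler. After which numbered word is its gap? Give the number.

6

'who' functions as the subject of the clause embedded under 'assume'. Wh-movement fronts it, leaving a gap right after 'assume':
The juror who Ingrid should assume ___ would lend the form to Elena eventually resigned.
'assume' is word 6.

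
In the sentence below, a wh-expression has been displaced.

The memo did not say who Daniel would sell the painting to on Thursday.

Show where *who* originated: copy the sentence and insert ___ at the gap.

In situ: Daniel would sell the painting to who on Thursday.
'who' functions as the object of the preposition 'to' (recipient of 'sell'). The gap is right after 'to'.

The memo did not say who Daniel would sell the painting to ___ on Thursday.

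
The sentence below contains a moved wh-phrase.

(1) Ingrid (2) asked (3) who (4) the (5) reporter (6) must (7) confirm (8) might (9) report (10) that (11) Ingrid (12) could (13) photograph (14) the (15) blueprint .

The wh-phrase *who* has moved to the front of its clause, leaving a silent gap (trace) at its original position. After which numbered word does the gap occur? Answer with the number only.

Before movement: The reporter must confirm who might report that Ingrid could photograph the blueprint.
'who' is the subject of the clause embedded under 'confirm'. Fronting leaves a gap immediately after 'confirm':
Ingrid asked who the reporter must confirm ___ might report that Ingrid could photograph the blueprint.
'confirm' is word 7.

7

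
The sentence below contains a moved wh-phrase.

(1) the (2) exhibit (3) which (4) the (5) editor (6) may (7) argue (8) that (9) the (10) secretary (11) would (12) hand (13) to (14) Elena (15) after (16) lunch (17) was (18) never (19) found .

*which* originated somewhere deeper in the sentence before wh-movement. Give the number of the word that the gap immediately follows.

The filler 'which' is interpreted as the direct object of 'hand'. It moves to the left edge, and the trace sits right after 'hand':
The exhibit which the editor may argue that the secretary would hand ___ to Elena after lunch was never found.
'hand' is word 12.

12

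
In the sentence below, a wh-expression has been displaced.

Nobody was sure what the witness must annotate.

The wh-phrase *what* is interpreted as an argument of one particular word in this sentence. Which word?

annotate

Underlying clause: The witness must annotate what.
The filler 'what' is interpreted as the direct object of 'annotate'. It moves to the left edge, and the trace sits right after 'annotate':
Nobody was sure what the witness must annotate ___.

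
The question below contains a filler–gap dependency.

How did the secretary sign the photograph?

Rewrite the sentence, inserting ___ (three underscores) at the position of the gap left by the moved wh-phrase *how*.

Underlying clause: The secretary did sign the photograph how.
'how' is the manner adjunct. The gap is right after 'photograph'.

How did the secretary sign the photograph ___?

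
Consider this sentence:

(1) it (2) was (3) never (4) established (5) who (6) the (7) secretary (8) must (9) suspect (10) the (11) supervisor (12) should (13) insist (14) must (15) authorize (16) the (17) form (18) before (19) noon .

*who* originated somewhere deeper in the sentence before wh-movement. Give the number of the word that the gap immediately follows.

Underlying clause: The secretary must suspect the supervisor should insist who must authorize the form before noon.
'who' functions as the subject of the clause embedded under 'insist'. Wh-movement fronts it, leaving a gap right after 'insist':
It was never established who the secretary must suspect the supervisor should insist ___ must authorize the form before noon.
'insist' is word 13.

13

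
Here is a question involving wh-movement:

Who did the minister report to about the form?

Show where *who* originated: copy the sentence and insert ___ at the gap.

Who did the minister report to ___ about the form?

In situ: The minister did report to who about the form.
The filler 'who' is interpreted as the object of the preposition 'to'. The gap is right after 'to'.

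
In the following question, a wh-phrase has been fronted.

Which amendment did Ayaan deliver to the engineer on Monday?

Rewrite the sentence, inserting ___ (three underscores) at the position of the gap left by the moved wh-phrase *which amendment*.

Which amendment did Ayaan deliver ___ to the engineer on Monday?

Before movement: Ayaan did deliver which amendment to the engineer on Monday.
'which amendment' is the direct object of 'deliver'. The gap is right after 'deliver'.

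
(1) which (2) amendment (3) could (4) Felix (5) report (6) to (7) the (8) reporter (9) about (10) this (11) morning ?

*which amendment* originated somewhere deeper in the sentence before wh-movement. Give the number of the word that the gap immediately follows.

9

Underlying clause: Felix could report to the reporter about which amendment this morning.
'which amendment' is the object of the preposition 'about'. Wh-movement fronts it, leaving a gap right after 'about':
Which amendment could Felix report to the reporter about ___ this morning?
'about' is word 9.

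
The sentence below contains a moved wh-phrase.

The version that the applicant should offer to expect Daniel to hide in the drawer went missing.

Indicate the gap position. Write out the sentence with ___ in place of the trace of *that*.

The filler 'that' is interpreted as the direct object of 'hide'. The gap is right after 'hide'.

The version that the applicant should offer to expect Daniel to hide ___ in the drawer went missing.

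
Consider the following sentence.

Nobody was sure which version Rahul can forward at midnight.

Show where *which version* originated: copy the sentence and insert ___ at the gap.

Nobody was sure which version Rahul can forward ___ at midnight.

Underlying clause: Rahul can forward which version at midnight.
The filler 'which version' is interpreted as the direct object of 'forward'. The gap is right after 'forward'.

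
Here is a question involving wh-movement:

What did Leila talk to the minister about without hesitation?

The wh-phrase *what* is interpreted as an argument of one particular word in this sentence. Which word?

Pre-movement form: Leila did talk to the minister about what without hesitation.
'what' functions as the object of the preposition 'about'. Fronting leaves a gap immediately after 'about':
What did Leila talk to the minister about ___ without hesitation?

about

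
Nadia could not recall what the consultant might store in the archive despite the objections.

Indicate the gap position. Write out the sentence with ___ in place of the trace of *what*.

Before movement: The consultant might store what in the archive despite the objections.
The filler 'what' is interpreted as the direct object of 'store'. The gap is right after 'store'.

Nadia could not recall what the consultant might store ___ in the archive despite the objections.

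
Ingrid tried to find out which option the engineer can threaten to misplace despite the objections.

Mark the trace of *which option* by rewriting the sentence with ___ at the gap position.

Pre-movement form: The engineer can threaten to misplace which option despite the objections.
'which option' is the direct object of 'misplace'. The gap is right after 'misplace'.

Ingrid tried to find out which option the engineer can threaten to misplace ___ despite the objections.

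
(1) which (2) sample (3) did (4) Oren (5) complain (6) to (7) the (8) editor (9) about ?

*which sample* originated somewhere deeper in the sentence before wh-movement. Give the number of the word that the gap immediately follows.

Before movement: Oren did complain to the editor about which sample.
'which sample' functions as the object of the preposition 'about'. It moves to the left edge, and the trace sits right after 'about':
Which sample did Oren complain to the editor about ___?
'about' is word 9.

9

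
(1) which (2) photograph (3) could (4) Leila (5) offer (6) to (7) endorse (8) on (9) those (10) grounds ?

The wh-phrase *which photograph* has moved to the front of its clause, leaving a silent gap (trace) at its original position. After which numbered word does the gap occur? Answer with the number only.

7

Underlying clause: Leila could offer to endorse which photograph on those grounds.
'which photograph' functions as the direct object of 'endorse'. Wh-movement fronts it, leaving a gap right after 'endorse':
Which photograph could Leila offer to endorse ___ on those grounds?
'endorse' is word 7.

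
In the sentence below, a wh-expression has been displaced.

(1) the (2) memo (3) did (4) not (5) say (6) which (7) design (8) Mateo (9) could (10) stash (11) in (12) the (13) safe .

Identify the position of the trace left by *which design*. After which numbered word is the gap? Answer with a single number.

10

In situ: Mateo could stash which design in the safe.
'which design' functions as the direct object of 'stash'. Fronting leaves a gap immediately after 'stash':
The memo did not say which design Mateo could stash ___ in the safe.
'stash' is word 10.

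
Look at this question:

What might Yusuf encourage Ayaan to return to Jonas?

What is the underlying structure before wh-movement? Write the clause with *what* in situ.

'what' functions as the direct object of 'return'. It moves to the left edge, and the trace sits right after 'return':
What might Yusuf encourage Ayaan to return ___ to Jonas?

Yusuf might encourage Ayaan to return what to Jonas.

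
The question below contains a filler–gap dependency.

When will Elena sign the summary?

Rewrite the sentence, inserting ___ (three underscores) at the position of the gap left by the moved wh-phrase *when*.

When will Elena sign the summary ___?

Underlying clause: Elena will sign the summary when.
'when' is the temporal adjunct. The gap is right after 'summary'.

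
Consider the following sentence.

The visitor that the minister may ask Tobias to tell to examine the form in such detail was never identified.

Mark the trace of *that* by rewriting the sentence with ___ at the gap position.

The filler 'that' is interpreted as the direct object of 'tell'. The gap is right after 'tell'.

The visitor that the minister may ask Tobias to tell ___ to examine the form in such detail was never identified.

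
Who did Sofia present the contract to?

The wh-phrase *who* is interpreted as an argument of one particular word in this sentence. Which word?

Underlying clause: Sofia did present the contract to who.
The filler 'who' is interpreted as the object of the preposition 'to' (recipient of 'present'). It moves to the left edge, and the trace sits right after 'to':
Who did Sofia present the contract to ___?

to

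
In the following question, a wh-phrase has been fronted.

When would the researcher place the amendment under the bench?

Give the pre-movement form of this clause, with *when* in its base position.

The filler 'when' is interpreted as the temporal adjunct. It moves to the left edge, and the trace sits right after 'bench':
When would the researcher place the amendment under the bench ___?

The researcher would place the amendment under the bench when.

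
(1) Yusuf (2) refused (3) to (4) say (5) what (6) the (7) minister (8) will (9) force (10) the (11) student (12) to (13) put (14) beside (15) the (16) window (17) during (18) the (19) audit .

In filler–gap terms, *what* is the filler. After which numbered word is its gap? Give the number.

13

Before movement: The minister will force the student to put what beside the window during the audit.
'what' is the direct object of 'put'. It moves to the left edge, and the trace sits right after 'put':
Yusuf refused to say what the minister will force the student to put ___ beside the window during the audit.
'put' is word 13.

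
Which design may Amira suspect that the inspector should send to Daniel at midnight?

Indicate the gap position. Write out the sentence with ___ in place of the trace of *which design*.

Underlying clause: Amira may suspect that the inspector should send which design to Daniel at midnight.
'which design' functions as the direct object of 'send'. The gap is right after 'send'.

Which design may Amira suspect that the inspector should send ___ to Daniel at midnight?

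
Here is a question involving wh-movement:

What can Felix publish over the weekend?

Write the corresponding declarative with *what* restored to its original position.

The filler 'what' is interpreted as the direct object of 'publish'. Wh-movement fronts it, leaving a gap right after 'publish':
What can Felix publish ___ over the weekend?

Felix can publish what over the weekend.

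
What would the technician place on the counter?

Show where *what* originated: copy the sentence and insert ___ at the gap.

What would the technician place ___ on the counter?

Pre-movement form: The technician would place what on the counter.
'what' functions as the direct object of 'place'. The gap is right after 'place'.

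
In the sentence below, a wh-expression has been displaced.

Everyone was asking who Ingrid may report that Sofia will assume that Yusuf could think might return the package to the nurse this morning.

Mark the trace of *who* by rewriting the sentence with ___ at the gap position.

Everyone was asking who Ingrid may report that Sofia will assume that Yusuf could think ___ might return the package to the nurse this morning.

Before movement: Ingrid may report that Sofia will assume that Yusuf could think who might return the package to the nurse this morning.
'who' functions as the subject of the clause embedded under 'think'. The gap is right after 'think'.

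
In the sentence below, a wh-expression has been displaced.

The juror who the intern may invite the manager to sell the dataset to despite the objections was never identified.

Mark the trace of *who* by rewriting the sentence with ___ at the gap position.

'who' is the object of the preposition 'to' (recipient of 'sell'). The gap is right after 'to'.

The juror who the intern may invite the manager to sell the dataset to ___ despite the objections was never identified.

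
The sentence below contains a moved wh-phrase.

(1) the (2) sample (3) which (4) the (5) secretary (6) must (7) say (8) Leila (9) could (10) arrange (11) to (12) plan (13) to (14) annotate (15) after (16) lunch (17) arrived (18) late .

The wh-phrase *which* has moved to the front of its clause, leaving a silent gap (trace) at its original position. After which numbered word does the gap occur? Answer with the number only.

14

'which' is the direct object of 'annotate'. Fronting leaves a gap immediately after 'annotate':
The sample which the secretary must say Leila could arrange to plan to annotate ___ after lunch arrived late.
'annotate' is word 14.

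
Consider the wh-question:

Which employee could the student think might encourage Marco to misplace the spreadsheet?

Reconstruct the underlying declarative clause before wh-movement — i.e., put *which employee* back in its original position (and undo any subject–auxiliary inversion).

'which employee' functions as the subject of the clause embedded under 'think'. Wh-movement fronts it, leaving a gap right after 'think':
Which employee could the student think ___ might encourage Marco to misplace the spreadsheet?

The student could think which employee might encourage Marco to misplace the spreadsheet.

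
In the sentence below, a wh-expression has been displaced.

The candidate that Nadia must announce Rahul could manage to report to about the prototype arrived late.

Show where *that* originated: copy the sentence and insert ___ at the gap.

'that' functions as the object of the preposition 'to'. The gap is right after 'to'.

The candidate that Nadia must announce Rahul could manage to report to ___ about the prototype arrived late.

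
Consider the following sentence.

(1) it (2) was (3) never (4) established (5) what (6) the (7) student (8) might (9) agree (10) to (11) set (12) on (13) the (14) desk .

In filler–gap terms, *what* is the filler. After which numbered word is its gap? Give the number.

In situ: The student might agree to set what on the desk.
'what' functions as the direct object of 'set'. Wh-movement fronts it, leaving a gap right after 'set':
It was never established what the student might agree to set ___ on the desk.
'set' is word 11.

11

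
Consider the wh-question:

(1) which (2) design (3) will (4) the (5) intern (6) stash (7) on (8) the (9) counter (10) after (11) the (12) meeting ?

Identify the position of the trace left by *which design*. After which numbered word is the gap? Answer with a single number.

6

In situ: The intern will stash which design on the counter after the meeting.
'which design' functions as the direct object of 'stash'. It moves to the left edge, and the trace sits right after 'stash':
Which design will the intern stash ___ on the counter after the meeting?
'stash' is word 6.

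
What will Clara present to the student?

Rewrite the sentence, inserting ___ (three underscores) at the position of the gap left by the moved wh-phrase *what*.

Before movement: Clara will present what to the student.
'what' functions as the direct object of 'present'. The gap is right after 'present'.

What will Clara present ___ to the student?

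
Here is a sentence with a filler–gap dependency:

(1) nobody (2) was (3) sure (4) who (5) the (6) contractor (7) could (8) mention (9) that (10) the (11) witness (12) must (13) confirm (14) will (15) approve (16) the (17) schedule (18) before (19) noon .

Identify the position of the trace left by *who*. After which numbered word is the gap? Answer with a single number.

13

In situ: The contractor could mention that the witness must confirm who will approve the schedule before noon.
'who' is the subject of the clause embedded under 'confirm'. Fronting leaves a gap immediately after 'confirm':
Nobody was sure who the contractor could mention that the witness must confirm ___ will approve the schedule before noon.
'confirm' is word 13.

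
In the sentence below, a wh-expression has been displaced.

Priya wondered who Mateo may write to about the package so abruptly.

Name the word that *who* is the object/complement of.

Pre-movement form: Mateo may write to who about the package so abruptly.
'who' functions as the object of the preposition 'to'. Fronting leaves a gap immediately after 'to':
Priya wondered who Mateo may write to ___ about the package so abruptly.

to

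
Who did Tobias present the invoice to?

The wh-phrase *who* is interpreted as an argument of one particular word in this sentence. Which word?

Before movement: Tobias did present the invoice to who.
The filler 'who' is interpreted as the object of the preposition 'to' (recipient of 'present'). Fronting leaves a gap immediately after 'to':
Who did Tobias present the invoice to ___?

to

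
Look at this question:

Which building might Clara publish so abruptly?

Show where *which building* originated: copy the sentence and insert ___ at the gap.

Which building might Clara publish ___ so abruptly?

In situ: Clara might publish which building so abruptly.
'which building' is the direct object of 'publish'. The gap is right after 'publish'.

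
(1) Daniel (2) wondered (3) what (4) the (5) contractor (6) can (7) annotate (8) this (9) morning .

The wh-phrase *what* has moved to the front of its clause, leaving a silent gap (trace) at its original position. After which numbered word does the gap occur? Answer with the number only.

7

Underlying clause: The contractor can annotate what this morning.
'what' functions as the direct object of 'annotate'. Wh-movement fronts it, leaving a gap right after 'annotate':
Daniel wondered what the contractor can annotate ___ this morning.
'annotate' is word 7.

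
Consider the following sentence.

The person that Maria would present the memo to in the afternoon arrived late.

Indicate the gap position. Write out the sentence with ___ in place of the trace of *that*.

The person that Maria would present the memo to ___ in the afternoon arrived late.

'that' functions as the object of the preposition 'to' (recipient of 'present'). The gap is right after 'to'.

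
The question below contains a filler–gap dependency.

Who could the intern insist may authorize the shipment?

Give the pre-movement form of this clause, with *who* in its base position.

The intern could insist who may authorize the shipment.

The filler 'who' is interpreted as the subject of the clause embedded under 'insist'. Wh-movement fronts it, leaving a gap right after 'insist':
Who could the intern insist ___ may authorize the shipment?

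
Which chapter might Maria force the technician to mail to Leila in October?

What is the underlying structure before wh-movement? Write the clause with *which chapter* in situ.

Maria might force the technician to mail which chapter to Leila in October.

The filler 'which chapter' is interpreted as the direct object of 'mail'. Fronting leaves a gap immediately after 'mail':
Which chapter might Maria force the technician to mail ___ to Leila in October?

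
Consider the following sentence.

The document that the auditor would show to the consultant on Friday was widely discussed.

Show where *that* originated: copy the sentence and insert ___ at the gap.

The document that the auditor would show ___ to the consultant on Friday was widely discussed.

'that' functions as the direct object of 'show'. The gap is right after 'show'.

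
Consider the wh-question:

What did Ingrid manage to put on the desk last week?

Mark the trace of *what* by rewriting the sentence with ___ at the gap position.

What did Ingrid manage to put ___ on the desk last week?

Pre-movement form: Ingrid did manage to put what on the desk last week.
'what' functions as the direct object of 'put'. The gap is right after 'put'.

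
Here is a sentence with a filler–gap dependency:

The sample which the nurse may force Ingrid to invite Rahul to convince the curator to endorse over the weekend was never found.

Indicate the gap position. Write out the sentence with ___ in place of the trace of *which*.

The sample which the nurse may force Ingrid to invite Rahul to convince the curator to endorse ___ over the weekend was never found.

'which' is the direct object of 'endorse'. The gap is right after 'endorse'.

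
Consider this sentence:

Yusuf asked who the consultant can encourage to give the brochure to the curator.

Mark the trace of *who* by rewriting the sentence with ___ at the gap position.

Underlying clause: The consultant can encourage who to give the brochure to the curator.
'who' functions as the direct object of 'encourage'. The gap is right after 'encourage'.

Yusuf asked who the consultant can encourage ___ to give the brochure to the curator.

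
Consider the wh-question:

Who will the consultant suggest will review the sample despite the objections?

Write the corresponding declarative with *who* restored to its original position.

The consultant will suggest who will review the sample despite the objections.

'who' functions as the subject of the clause embedded under 'suggest'. Fronting leaves a gap immediately after 'suggest':
Who will the consultant suggest ___ will review the sample despite the objections?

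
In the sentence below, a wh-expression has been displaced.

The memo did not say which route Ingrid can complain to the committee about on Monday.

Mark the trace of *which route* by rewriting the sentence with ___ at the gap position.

Underlying clause: Ingrid can complain to the committee about which route on Monday.
The filler 'which route' is interpreted as the object of the preposition 'about'. The gap is right after 'about'.

The memo did not say which route Ingrid can complain to the committee about ___ on Monday.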